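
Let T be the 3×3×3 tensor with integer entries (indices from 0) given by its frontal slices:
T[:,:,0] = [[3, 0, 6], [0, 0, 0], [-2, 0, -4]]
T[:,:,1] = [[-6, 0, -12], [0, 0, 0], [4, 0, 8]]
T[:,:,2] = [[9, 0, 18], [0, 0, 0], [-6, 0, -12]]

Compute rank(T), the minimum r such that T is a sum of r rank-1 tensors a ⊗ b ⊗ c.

1

Lower bound: T ≠ 0 (e.g. T[0,0,0] = 3), so rank(T) ≥ 1.
Upper bound: if T = a ⊗ b ⊗ c then every fibre of T is a multiple of the corresponding factor, so read the factors off the fibres through the nonzero entry T[0,0,0] = 3.
The mode-1 fibre T[:,0,0] = [3, 0, -2] gives a = [3, 0, -2] (primitive direction); the mode-2 fibre T[0,:,0] = [3, 0, 6] gives b = [1, 0, 2]; then c[k] = T[0,0,k] / (a[0]·b[0]) = [3, -6, 9] / 3 = [1, -2, 3].
Expanding [3, 0, -2] ⊗ [1, 0, 2] ⊗ [1, -2, 3] reproduces all 27 entries of T, so T = [3, 0, -2] ⊗ [1, 0, 2] ⊗ [1, -2, 3] and rank(T) ≤ 1.
These bounds meet, so rank(T) = 1.
Check entry T[1,1,1] = 0: (0)·(0)·(-2) = 0.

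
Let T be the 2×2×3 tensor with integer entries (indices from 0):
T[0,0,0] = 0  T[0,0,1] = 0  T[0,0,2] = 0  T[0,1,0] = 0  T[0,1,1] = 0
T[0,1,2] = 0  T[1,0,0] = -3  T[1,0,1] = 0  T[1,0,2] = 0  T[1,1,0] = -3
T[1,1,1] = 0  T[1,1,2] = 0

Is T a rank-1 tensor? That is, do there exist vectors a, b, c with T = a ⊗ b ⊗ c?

If T = a ⊗ b ⊗ c then every fibre of T is a multiple of the corresponding factor, so read the factors off the fibres through the nonzero entry T[1,0,0] = -3.
The mode-1 fibre T[:,0,0] = [0, -3] gives a = [0, 1] (primitive direction); the mode-2 fibre T[1,:,0] = [-3, -3] gives b = [1, 1]; then c[k] = T[1,0,k] / (a[1]·b[0]) = [-3, 0, 0] / 1 = [-3, 0, 0].
Expanding [0, 1] ⊗ [1, 1] ⊗ [-3, 0, 0] reproduces all 12 entries of T, so T = [0, 1] ⊗ [1, 1] ⊗ [-3, 0, 0] and rank(T) ≤ 1.
Equivalently every frontal slice T[:,:,k] is c[k] times the rank-1 matrix [0, 1] ⊗ [1, 1]. So T has rank 1 (it is nonzero).

Yes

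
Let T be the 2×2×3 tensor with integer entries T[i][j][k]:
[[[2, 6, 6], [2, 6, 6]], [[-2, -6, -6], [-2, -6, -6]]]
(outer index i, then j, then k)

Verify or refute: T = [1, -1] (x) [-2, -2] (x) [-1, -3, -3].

Yes

Reconstruct entrywise from the claimed factors. For example, T[1,0,2] = -6 and Σₗ aₗ[1]bₗ[0]cₗ[2] = (-1)·(-2)·(-3) = -6; checking all 12 entries, every one matches. The claim holds.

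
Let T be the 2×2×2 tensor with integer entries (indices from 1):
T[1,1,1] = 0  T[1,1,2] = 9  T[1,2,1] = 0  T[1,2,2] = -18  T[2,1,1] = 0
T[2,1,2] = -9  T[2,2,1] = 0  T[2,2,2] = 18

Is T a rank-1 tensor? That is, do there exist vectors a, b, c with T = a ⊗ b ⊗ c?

The mode-1 fibre T[:,1,2] = [9, -9] gives a = [1, -1] (primitive direction); the mode-2 fibre T[1,:,2] = [9, -18] gives b = [1, -2]; then c[k] = T[1,1,k] / (a[1]·b[1]) = [0, 9] / 1 = [0, 9].
Expanding [1, -1] ⊗ [1, -2] ⊗ [0, 9] reproduces all 8 entries of T, so T = [1, -1] ⊗ [1, -2] ⊗ [0, 9] and rank(T) ≤ 1.
Equivalently every frontal slice T[:,:,k] is c[k] times the rank-1 matrix [1, -1] ⊗ [1, -2]. So T has rank 1 (it is nonzero).

Yes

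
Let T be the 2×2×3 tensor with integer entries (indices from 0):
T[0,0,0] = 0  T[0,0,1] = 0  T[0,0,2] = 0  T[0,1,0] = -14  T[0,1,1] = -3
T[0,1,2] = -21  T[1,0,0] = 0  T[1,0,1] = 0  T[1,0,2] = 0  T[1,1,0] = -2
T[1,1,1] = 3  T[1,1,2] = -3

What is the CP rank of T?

2

Lower bound: the mode-3 unfolding of T (rows indexed by k, columns by (i,j) = (0,0), (0,1), (1,0), (1,1)) is [[0, -14, 0, -2], [0, -3, 0, 3], [0, -21, 0, -3]].
There the 2×2 minor on rows k ∈ {0, 1}, columns (i,j) ∈ {(0,1), (1,1)} is det [[-14, -2], [-3, 3]] = -48 ≠ 0, so this unfolding has rank ≥ 2; CP rank is at least every unfolding rank, so rank(T) ≥ 2. (This is only a lower bound: in general the CP rank may exceed every unfolding rank, so we still need to exhibit 2 rank-1 terms summing to T.)
Upper bound — finding two terms. Every mode-2 slice of T is a multiple of one matrix: T[:,j,:] = b[j]·M with b = [0, 1] and M = [[-14, -3, -21], [-2, 3, -3]] (rows indexed by i, columns by k). So it suffices to write M as a sum of two rank-1 matrices.
Splitting M by its rows (i = 0, 1), M = [1, 0][-14, -3, -21]ᵀ + [0, 1][-2, 3, -3]ᵀ.
Hence T = [1, 0] ⊗ [0, 1] ⊗ [-14, -3, -21] + [0, 1] ⊗ [0, 1] ⊗ [-2, 3, -3], so rank(T) ≤ 2.
These bounds meet, so rank(T) = 2.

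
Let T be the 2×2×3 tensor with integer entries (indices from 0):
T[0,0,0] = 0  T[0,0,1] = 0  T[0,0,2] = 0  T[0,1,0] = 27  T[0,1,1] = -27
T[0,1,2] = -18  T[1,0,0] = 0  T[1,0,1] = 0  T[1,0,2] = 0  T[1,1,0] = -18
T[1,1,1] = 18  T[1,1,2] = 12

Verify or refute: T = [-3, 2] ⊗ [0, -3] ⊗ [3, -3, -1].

Reconstruct entry (0,1,2) from the claimed factors: Σₗ aₗ[0]bₗ[1]cₗ[2] = (-3)·(-3)·(-1) = -9, but T[0,1,2] = -18. The claim is false.

No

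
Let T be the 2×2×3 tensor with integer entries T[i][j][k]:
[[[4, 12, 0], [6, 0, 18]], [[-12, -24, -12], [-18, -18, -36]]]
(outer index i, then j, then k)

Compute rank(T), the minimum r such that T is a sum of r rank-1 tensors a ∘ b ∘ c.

2

Lower bound: the mode-1 unfolding of T (rows indexed by i, columns by (j,k) = (0,0), (0,1), (0,2), (1,0), (1,1), (1,2)) is [[4, 12, 0, 6, 0, 18], [-12, -24, -12, -18, -18, -36]].
There the 2×2 minor on rows i ∈ {0, 1}, columns (j,k) ∈ {(0,0), (0,1)} is det [[4, 12], [-12, -24]] = 48 ≠ 0, so this unfolding has rank ≥ 2; CP rank is at least every unfolding rank, so rank(T) ≥ 2. (Flattening ranks never certify an upper bound on CP rank; for that we must actually write T with 2 rank-1 terms.)
Upper bound — finding two terms. Write S_k = T[:,:,k] for the frontal slices: S₀ = [[4, 6], [-12, -18]], S₁ = [[12, 0], [-24, -18]], S₂ = [[0, 18], [-12, -36]].
If T = a₁ ∘ b₁ ∘ c₁ + a₂ ∘ b₂ ∘ c₂ then each S_k = c₁[k]·a₁b₁ᵀ + c₂[k]·a₂b₂ᵀ. S₀ and S₁ are linearly independent, so a₁b₁ᵀ and a₂b₂ᵀ must span the same plane of matrices: they are the rank-1 matrices of the form x·S₀ + y·S₁.
det(x·S₀ + y·S₁) is −144·xy − 216·y² = (-72)·(2·x + 3·y)(y), vanishing at (x:y) = (3:-2) and (1:0).
M₁ = 3·S₀ − 2·S₁ = [[-12, 18], [12, -18]] = (-6)·[1, -1][2, -3]ᵀ and M₂ = S₀ = [[4, 6], [-12, -18]] = 2·[1, -3][2, 3]ᵀ, so take a₁ = [1, -1], b₁ = [2, -3], a₂ = [1, -3], b₂ = [2, 3].
Each slice is an integer combination of E₁ = a₁b₁ᵀ and E₂ = a₂b₂ᵀ: S₀ = 2·E₂, S₁ = 3·E₁ + 3·E₂, S₂ = −3·E₁ + 3·E₂; reading off coefficients, c₁ = [0, 3, -3] and c₂ = [2, 3, 3].
Hence T = [1, -1] ∘ [2, -3] ∘ [0, 3, -3] + [1, -3] ∘ [2, 3] ∘ [2, 3, 3], so rank(T) ≤ 2.
These bounds meet, so rank(T) = 2.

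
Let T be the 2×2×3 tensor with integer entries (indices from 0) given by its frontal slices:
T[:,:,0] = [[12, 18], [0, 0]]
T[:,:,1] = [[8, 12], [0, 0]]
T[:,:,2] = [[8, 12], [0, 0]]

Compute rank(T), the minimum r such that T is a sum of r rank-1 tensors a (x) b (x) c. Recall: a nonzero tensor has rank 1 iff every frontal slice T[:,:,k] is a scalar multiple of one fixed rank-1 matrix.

Lower bound: T ≠ 0 (e.g. T[0,0,0] = 12), so rank(T) ≥ 1.
Upper bound: if T = a (x) b (x) c then every fibre of T is a multiple of the corresponding factor, so read the factors off the fibres through the nonzero entry T[0,0,0] = 12.
The mode-1 fibre T[:,0,0] = [12, 0] gives a = [1, 0] (primitive direction); the mode-2 fibre T[0,:,0] = [12, 18] gives b = [2, 3]; then c[k] = T[0,0,k] / (a[0]·b[0]) = [12, 8, 8] / 2 = [6, 4, 4].
Expanding [1, 0] (x) [2, 3] (x) [6, 4, 4] reproduces all 12 entries of T, so T = [1, 0] (x) [2, 3] (x) [6, 4, 4] and rank(T) ≤ 1.
These bounds meet, so rank(T) = 1.

1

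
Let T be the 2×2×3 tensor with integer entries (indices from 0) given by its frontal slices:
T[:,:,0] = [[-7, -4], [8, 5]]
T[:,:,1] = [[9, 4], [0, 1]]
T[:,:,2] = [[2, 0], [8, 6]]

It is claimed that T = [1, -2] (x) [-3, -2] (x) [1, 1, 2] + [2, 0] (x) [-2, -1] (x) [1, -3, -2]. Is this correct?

No

Reconstruct entry (1,0,0) from the claimed factors: Σₗ aₗ[1]bₗ[0]cₗ[0] = (-2)·(-3)·(1) + (0)·(-2)·(1) = 6, but T[1,0,0] = 8. The claim is false.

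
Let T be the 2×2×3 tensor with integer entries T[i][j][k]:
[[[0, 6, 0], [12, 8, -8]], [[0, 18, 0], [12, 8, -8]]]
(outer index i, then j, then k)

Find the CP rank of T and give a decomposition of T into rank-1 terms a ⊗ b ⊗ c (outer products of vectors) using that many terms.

Lower bound: the mode-3 unfolding of T (rows indexed by k, columns by (i,j) = (0,0), (0,1), (1,0), (1,1)) is [[0, 12, 0, 12], [6, 8, 18, 8], [0, -8, 0, -8]].
There the 2×2 minor on rows k ∈ {0, 1}, columns (i,j) ∈ {(0,0), (0,1)} is det [[0, 12], [6, 8]] = -72 ≠ 0, so this unfolding has rank ≥ 2; CP rank is at least every unfolding rank, so rank(T) ≥ 2. (Unfolding ranks only ever bound the CP rank from below — rank(T) can be strictly larger than all of them — so the matching upper bound has to come from an explicit 2-term decomposition.)
Upper bound — finding two terms. Write S_k = T[:,:,k] for the frontal slices: S₀ = [[0, 12], [0, 12]], S₁ = [[6, 8], [18, 8]], S₂ = [[0, -8], [0, -8]].
If T = a₁ ⊗ b₁ ⊗ c₁ + a₂ ⊗ b₂ ⊗ c₂ then each S_k = c₁[k]·a₁b₁ᵀ + c₂[k]·a₂b₂ᵀ. S₀ and S₁ are linearly independent, so a₁b₁ᵀ and a₂b₂ᵀ must span the same plane of matrices: they are the rank-1 matrices of the form x·S₀ + y·S₁.
det(x·S₀ + y·S₁) is −144·xy − 96·y² = (-48)·(3·x + 2·y)(y), vanishing at (x:y) = (2:-3) and (1:0).
M₁ = 2·S₀ − 3·S₁ = [[-18, 0], [-54, 0]] = (-18)·(1, 3)(1, 0)ᵀ and M₂ = S₀ = [[0, 12], [0, 12]] = 12·(1, 1)(0, 1)ᵀ, so take a₁ = (1, 3), b₁ = (1, 0), a₂ = (1, 1), b₂ = (0, 1).
Each slice is an integer combination of E₁ = a₁b₁ᵀ and E₂ = a₂b₂ᵀ: S₀ = 12·E₂, S₁ = 6·E₁ + 8·E₂, S₂ = −8·E₂; reading off coefficients, c₁ = (0, 6, 0) and c₂ = (12, 8, -8).
Hence T = (1, 3) ⊗ (1, 0) ⊗ (0, 6, 0) + (1, 1) ⊗ (0, 1) ⊗ (12, 8, -8), so rank(T) ≤ 2.
These bounds meet, so rank(T) = 2.

rank(T) = 2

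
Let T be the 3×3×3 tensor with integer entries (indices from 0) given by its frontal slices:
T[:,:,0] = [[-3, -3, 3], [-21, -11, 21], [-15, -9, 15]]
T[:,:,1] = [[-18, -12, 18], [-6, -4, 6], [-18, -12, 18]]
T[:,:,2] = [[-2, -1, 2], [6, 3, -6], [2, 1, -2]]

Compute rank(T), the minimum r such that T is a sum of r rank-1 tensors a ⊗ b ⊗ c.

Lower bound: the mode-2 unfolding of T (rows indexed by j, columns by (i,k) = (0,0), (0,1), (0,2), (1,0), (1,1), (1,2), (2,0), (2,1), (2,2)) is [[-3, -18, -2, -21, -6, 6, -15, -18, 2], [-3, -12, -1, -11, -4, 3, -9, -12, 1], [3, 18, 2, 21, 6, -6, 15, 18, -2]].
There the 2×2 minor on rows j ∈ {0, 1}, columns (i,k) ∈ {(0,0), (0,1)} is det [[-3, -18], [-3, -12]] = -18 ≠ 0, so this unfolding has rank ≥ 2; CP rank is at least every unfolding rank, so rank(T) ≥ 2. (This is only a lower bound: in general the CP rank may exceed every unfolding rank, so we still need to exhibit 2 rank-1 terms summing to T.)
Upper bound — finding two terms. Write S_k = T[:,:,k] for the frontal slices: S₀ = [[-3, -3, 3], [-21, -11, 21], [-15, -9, 15]], S₁ = [[-18, -12, 18], [-6, -4, 6], [-18, -12, 18]], S₂ = [[-2, -1, 2], [6, 3, -6], [2, 1, -2]].
If T = a₁ ⊗ b₁ ⊗ c₁ + a₂ ⊗ b₂ ⊗ c₂ then each S_k = c₁[k]·a₁b₁ᵀ + c₂[k]·a₂b₂ᵀ. S₀ and S₁ are linearly independent, so a₁b₁ᵀ and a₂b₂ᵀ must span the same plane of matrices: they are the rank-1 matrices of the form x·S₀ + y·S₁.
The 2×2 minor of x·S₀ + y·S₁ on rows {0,1}, columns {0,1} is −30·x² − 60·xy = (-30)·(x + 2·y)(x), vanishing at (x:y) = (2:-1) and (0:1).
M₁ = 2·S₀ − S₁ = [[12, 6, -12], [-36, -18, 36], [-12, -6, 12]] = 6·[1, -3, -1][2, 1, -2]ᵀ and M₂ = S₁ = [[-18, -12, 18], [-6, -4, 6], [-18, -12, 18]] = (-2)·[3, 1, 3][3, 2, -3]ᵀ, so take a₁ = [1, -3, -1], b₁ = [2, 1, -2], a₂ = [3, 1, 3], b₂ = [3, 2, -3].
Each slice is an integer combination of E₁ = a₁b₁ᵀ and E₂ = a₂b₂ᵀ: S₀ = 3·E₁ − E₂, S₁ = −2·E₂, S₂ = −E₁; reading off coefficients, c₁ = [3, 0, -1] and c₂ = [-1, -2, 0].
Hence T = [1, -3, -1] ⊗ [2, 1, -2] ⊗ [3, 0, -1] + [3, 1, 3] ⊗ [3, 2, -3] ⊗ [-1, -2, 0], so rank(T) ≤ 2.
These bounds meet, so rank(T) = 2.

2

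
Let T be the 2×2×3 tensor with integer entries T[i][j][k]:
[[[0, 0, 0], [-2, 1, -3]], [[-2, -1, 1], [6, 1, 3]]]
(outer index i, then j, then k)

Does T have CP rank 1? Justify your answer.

No

The mode-3 unfolding of T (rows indexed by k, columns by (i,j) = (0,0), (0,1), (1,0), (1,1)) is [[0, -2, -2, 6], [0, 1, -1, 1], [0, -3, 1, 3]].
There the 3×3 minor on rows k ∈ {0, 1, 2}, columns (i,j) ∈ {(0,1), (1,0), (1,1)} is det [[-2, -2, 6], [1, -1, 1], [-3, 1, 3]] = 8 ≠ 0, so this unfolding has rank ≥ 3; CP rank is at least every unfolding rank, so rank(T) ≥ 3.
In particular rank(T) ≥ 3 > 1, so T is not rank-1.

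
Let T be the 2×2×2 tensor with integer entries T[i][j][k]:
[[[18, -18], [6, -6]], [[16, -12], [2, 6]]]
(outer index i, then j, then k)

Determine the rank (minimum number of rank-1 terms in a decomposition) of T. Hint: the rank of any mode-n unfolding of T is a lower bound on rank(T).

2

Lower bound: the mode-1 unfolding of T (rows indexed by i, columns by (j,k) = (0,0), (0,1), (1,0), (1,1)) is [[18, -18, 6, -6], [16, -12, 2, 6]].
There the 2×2 minor on rows i ∈ {0, 1}, columns (j,k) ∈ {(0,0), (0,1)} is det [[18, -18], [16, -12]] = 72 ≠ 0, so this unfolding has rank ≥ 2; CP rank is at least every unfolding rank, so rank(T) ≥ 2. (Unfolding ranks only ever bound the CP rank from below — rank(T) can be strictly larger than all of them — so the matching upper bound has to come from an explicit 2-term decomposition.)
Upper bound — finding two terms. Write S_k = T[:,:,k] for the frontal slices: S₀ = [[18, 6], [16, 2]], S₁ = [[-18, -6], [-12, 6]].
If T = a₁ ⊗ b₁ ⊗ c₁ + a₂ ⊗ b₂ ⊗ c₂ then each S_k = c₁[k]·a₁b₁ᵀ + c₂[k]·a₂b₂ᵀ. S₀ and S₁ are linearly independent, so a₁b₁ᵀ and a₂b₂ᵀ must span the same plane of matrices: they are the rank-1 matrices of the form x·S₀ + y·S₁.
det(x·S₀ + y·S₁) is −60·x² + 240·xy − 180·y² = (-60)·(x − 3·y)(x − y), vanishing at (x:y) = (3:1) and (1:1).
M₁ = 3·S₀ + S₁ = [[36, 12], [36, 12]] = 12·[1, 1][3, 1]ᵀ and M₂ = S₀ + S₁ = [[0, 0], [4, 8]] = 4·[0, 1][1, 2]ᵀ, so take a₁ = [1, 1], b₁ = [3, 1], a₂ = [0, 1], b₂ = [1, 2].
Each slice is an integer combination of E₁ = a₁b₁ᵀ and E₂ = a₂b₂ᵀ: S₀ = 6·E₁ − 2·E₂, S₁ = −6·E₁ + 6·E₂; reading off coefficients, c₁ = [6, -6] and c₂ = [-2, 6].
Hence T = [1, 1] ⊗ [3, 1] ⊗ [6, -6] + [0, 1] ⊗ [1, 2] ⊗ [-2, 6], so rank(T) ≤ 2.
These bounds meet, so rank(T) = 2.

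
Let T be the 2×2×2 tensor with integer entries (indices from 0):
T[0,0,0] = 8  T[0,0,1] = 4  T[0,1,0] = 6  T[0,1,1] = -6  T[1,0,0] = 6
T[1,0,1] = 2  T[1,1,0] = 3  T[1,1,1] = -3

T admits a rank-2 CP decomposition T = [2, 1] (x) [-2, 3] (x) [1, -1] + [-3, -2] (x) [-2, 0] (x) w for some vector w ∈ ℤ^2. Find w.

w = [2, 0]

Subtract the known terms from T to get the rank-1 residual R = [-3, -2] (x) [-2, 0] (x) w, so R[i,j,k] = a[i]·b[j]·w[k]. Pick indices with nonzero a[0]·b[0] = (-3)·(-2) = 6. Only the fibre through (0,0,·) is needed: R[0,0,:] = T[0,0,:] − Σₗ aₗ[0]bₗ[0]cₗ = [8, 4] − (2)·(-2)·[1, -1] = [12, 0]. Then w[k] = R[0,0,k] / 6 for each k, giving w = [12, 0] / 6 = [2, 0].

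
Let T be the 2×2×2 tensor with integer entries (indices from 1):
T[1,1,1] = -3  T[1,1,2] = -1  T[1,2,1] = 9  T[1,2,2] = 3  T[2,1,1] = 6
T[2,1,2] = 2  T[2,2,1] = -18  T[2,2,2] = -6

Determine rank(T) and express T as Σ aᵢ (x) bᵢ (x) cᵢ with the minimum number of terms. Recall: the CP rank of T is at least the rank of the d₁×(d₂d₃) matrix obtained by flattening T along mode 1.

rank(T) = 1

Lower bound: T ≠ 0 (e.g. T[1,1,1] = -3), so rank(T) ≥ 1.
Upper bound: if T = a (x) b (x) c then every fibre of T is a multiple of the corresponding factor, so read the factors off the fibres through the nonzero entry T[1,1,1] = -3.
The mode-1 fibre T[:,1,1] = [-3, 6] gives a = [1, -2] (primitive direction); the mode-2 fibre T[1,:,1] = [-3, 9] gives b = [1, -3]; then c[k] = T[1,1,k] / (a[1]·b[1]) = [-3, -1] / 1 = [-3, -1].
Expanding [1, -2] (x) [1, -3] (x) [-3, -1] reproduces all 8 entries of T, so T = [1, -2] (x) [1, -3] (x) [-3, -1] and rank(T) ≤ 1.
These bounds meet, so rank(T) = 1.
Check entry T[1,2,2] = 3: (1)·(-3)·(-1) = 3.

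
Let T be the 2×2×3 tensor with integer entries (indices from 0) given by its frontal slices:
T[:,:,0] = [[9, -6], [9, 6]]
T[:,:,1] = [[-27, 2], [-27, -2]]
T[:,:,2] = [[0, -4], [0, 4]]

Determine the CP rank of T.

Lower bound: the mode-1 unfolding of T (rows indexed by i, columns by (j,k) = (0,0), (0,1), (0,2), (1,0), (1,1), (1,2)) is [[9, -27, 0, -6, 2, -4], [9, -27, 0, 6, -2, 4]].
There the 2×2 minor on rows i ∈ {0, 1}, columns (j,k) ∈ {(0,0), (1,0)} is det [[9, -6], [9, 6]] = 108 ≠ 0, so this unfolding has rank ≥ 2; CP rank is at least every unfolding rank, so rank(T) ≥ 2. (Flattening ranks never certify an upper bound on CP rank; for that we must actually write T with 2 rank-1 terms.)
Upper bound — finding two terms. Write S_k = T[:,:,k] for the frontal slices: S₀ = [[9, -6], [9, 6]], S₁ = [[-27, 2], [-27, -2]], S₂ = [[0, -4], [0, 4]].
If T = a₁ ⊗ b₁ ⊗ c₁ + a₂ ⊗ b₂ ⊗ c₂ then each S_k = c₁[k]·a₁b₁ᵀ + c₂[k]·a₂b₂ᵀ. S₀ and S₁ are linearly independent, so a₁b₁ᵀ and a₂b₂ᵀ must span the same plane of matrices: they are the rank-1 matrices of the form x·S₀ + y·S₁.
det(x·S₀ + y·S₁) is 108·x² − 360·xy + 108·y² = 36·(x − 3·y)(3·x − y), vanishing at (x:y) = (3:1) and (1:3).
M₁ = 3·S₀ + S₁ = [[0, -16], [0, 16]] = (-16)·[1, -1][0, 1]ᵀ and M₂ = S₀ + 3·S₁ = [[-72, 0], [-72, 0]] = (-72)·[1, 1][1, 0]ᵀ, so take a₁ = [1, -1], b₁ = [0, 1], a₂ = [1, 1], b₂ = [1, 0].
Each slice is an integer combination of E₁ = a₁b₁ᵀ and E₂ = a₂b₂ᵀ: S₀ = −6·E₁ + 9·E₂, S₁ = 2·E₁ − 27·E₂, S₂ = −4·E₁; reading off coefficients, c₁ = [-6, 2, -4] and c₂ = [9, -27, 0].
Hence T = [1, -1] ⊗ [0, 1] ⊗ [-6, 2, -4] + [1, 1] ⊗ [1, 0] ⊗ [9, -27, 0], so rank(T) ≤ 2.
These bounds meet, so rank(T) = 2.
Check entry T[0,0,0] = 9: (1)·(0)·(-6) + (1)·(1)·(9) = 9.

2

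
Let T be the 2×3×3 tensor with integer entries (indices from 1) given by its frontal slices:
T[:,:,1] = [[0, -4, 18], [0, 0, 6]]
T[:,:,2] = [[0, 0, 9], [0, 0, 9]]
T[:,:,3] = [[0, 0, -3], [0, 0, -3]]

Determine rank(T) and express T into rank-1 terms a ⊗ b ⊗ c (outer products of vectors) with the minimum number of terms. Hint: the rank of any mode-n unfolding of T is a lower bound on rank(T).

rank(T) = 2

Lower bound: the mode-1 unfolding of T (rows indexed by i, columns by (j,k) = (1,1), (1,2), (1,3), (2,1), (2,2), (2,3), (3,1), (3,2), (3,3)) is [[0, 0, 0, -4, 0, 0, 18, 9, -3], [0, 0, 0, 0, 0, 0, 6, 9, -3]].
There the 2×2 minor on rows i ∈ {1, 2}, columns (j,k) ∈ {(2,1), (3,1)} is det [[-4, 18], [0, 6]] = -24 ≠ 0, so this unfolding has rank ≥ 2; CP rank is at least every unfolding rank, so rank(T) ≥ 2. (Flattening ranks never certify an upper bound on CP rank; for that we must actually write T with 2 rank-1 terms.)
Upper bound — finding two terms. Write S_k = T[:,:,k] for the frontal slices: S₁ = [[0, -4, 18], [0, 0, 6]], S₂ = [[0, 0, 9], [0, 0, 9]], S₃ = [[0, 0, -3], [0, 0, -3]].
If T = a₁ ⊗ b₁ ⊗ c₁ + a₂ ⊗ b₂ ⊗ c₂ then each S_k = c₁[k]·a₁b₁ᵀ + c₂[k]·a₂b₂ᵀ. S₁ and S₂ are linearly independent, so a₁b₁ᵀ and a₂b₂ᵀ must span the same plane of matrices: they are the rank-1 matrices of the form x·S₁ + y·S₂.
The 2×2 minor of x·S₁ + y·S₂ on rows {1,2}, columns {2,3} is −24·x² − 36·xy = (-12)·(2·x + 3·y)(x), vanishing at (x:y) = (3:-2) and (0:1).
M₁ = 3·S₁ − 2·S₂ = [[0, -12, 36], [0, 0, 0]] = (-12)·[1, 0][0, 1, -3]ᵀ and M₂ = S₂ = [[0, 0, 9], [0, 0, 9]] = 9·[1, 1][0, 0, 1]ᵀ, so take a₁ = [1, 0], b₁ = [0, 1, -3], a₂ = [1, 1], b₂ = [0, 0, 1].
Each slice is an integer combination of E₁ = a₁b₁ᵀ and E₂ = a₂b₂ᵀ: S₁ = −4·E₁ + 6·E₂, S₂ = 9·E₂, S₃ = −3·E₂; reading off coefficients, c₁ = [-4, 0, 0] and c₂ = [6, 9, -3].
Hence T = [1, 0] ⊗ [0, 1, -3] ⊗ [-4, 0, 0] + [1, 1] ⊗ [0, 0, 1] ⊗ [6, 9, -3], so rank(T) ≤ 2.
These bounds meet, so rank(T) = 2.
Check entry T[1,2,1] = -4: (1)·(1)·(-4) + (1)·(0)·(6) = -4.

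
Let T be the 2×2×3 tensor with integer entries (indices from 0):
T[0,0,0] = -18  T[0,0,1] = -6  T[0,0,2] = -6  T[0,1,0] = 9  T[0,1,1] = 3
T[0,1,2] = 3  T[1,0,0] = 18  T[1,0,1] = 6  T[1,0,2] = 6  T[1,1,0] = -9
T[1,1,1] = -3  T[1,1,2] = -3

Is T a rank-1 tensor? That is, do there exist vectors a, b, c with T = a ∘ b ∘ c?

If T = a ∘ b ∘ c then every fibre of T is a multiple of the corresponding factor, so read the factors off the fibres through the nonzero entry T[0,0,0] = -18.
The mode-1 fibre T[:,0,0] = [-18, 18] gives a = [1, -1] (primitive direction); the mode-2 fibre T[0,:,0] = [-18, 9] gives b = [2, -1]; then c[k] = T[0,0,k] / (a[0]·b[0]) = [-18, -6, -6] / 2 = [-9, -3, -3].
Expanding [1, -1] ∘ [2, -1] ∘ [-9, -3, -3] reproduces all 12 entries of T, so T = [1, -1] ∘ [2, -1] ∘ [-9, -3, -3] and rank(T) ≤ 1.
Equivalently every frontal slice T[:,:,k] is c[k] times the rank-1 matrix [1, -1] ∘ [2, -1]. So T has rank 1 (it is nonzero).

Yes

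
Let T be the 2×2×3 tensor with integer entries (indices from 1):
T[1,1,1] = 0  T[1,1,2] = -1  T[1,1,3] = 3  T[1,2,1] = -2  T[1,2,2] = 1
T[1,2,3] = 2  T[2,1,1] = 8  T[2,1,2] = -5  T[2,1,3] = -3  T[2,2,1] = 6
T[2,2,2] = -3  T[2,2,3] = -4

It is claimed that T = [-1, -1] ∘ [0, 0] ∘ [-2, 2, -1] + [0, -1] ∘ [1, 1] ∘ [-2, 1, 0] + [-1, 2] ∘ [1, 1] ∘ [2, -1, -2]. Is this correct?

Reconstruct entry (1,1,1) from the claimed factors: Σₗ aₗ[1]bₗ[1]cₗ[1] = (-1)·(0)·(-2) + (0)·(1)·(-2) + (-1)·(1)·(2) = -2, but T[1,1,1] = 0. The claim is false.

No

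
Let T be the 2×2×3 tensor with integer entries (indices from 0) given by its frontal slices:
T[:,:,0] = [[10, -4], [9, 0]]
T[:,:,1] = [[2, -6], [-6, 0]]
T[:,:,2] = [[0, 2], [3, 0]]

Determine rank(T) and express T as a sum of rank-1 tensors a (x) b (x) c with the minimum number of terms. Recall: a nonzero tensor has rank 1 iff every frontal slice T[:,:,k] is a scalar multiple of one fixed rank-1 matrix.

rank(T) = 2

Lower bound: the mode-2 unfolding of T (rows indexed by j, columns by (i,k) = (0,0), (0,1), (0,2), (1,0), (1,1), (1,2)) is [[10, 2, 0, 9, -6, 3], [-4, -6, 2, 0, 0, 0]].
There the 2×2 minor on rows j ∈ {0, 1}, columns (i,k) ∈ {(0,0), (0,1)} is det [[10, 2], [-4, -6]] = -52 ≠ 0, so this unfolding has rank ≥ 2; CP rank is at least every unfolding rank, so rank(T) ≥ 2. (Unfolding ranks only ever bound the CP rank from below — rank(T) can be strictly larger than all of them — so the matching upper bound has to come from an explicit 2-term decomposition.)
Upper bound — finding two terms. Write S_k = T[:,:,k] for the frontal slices: S₀ = [[10, -4], [9, 0]], S₁ = [[2, -6], [-6, 0]], S₂ = [[0, 2], [3, 0]].
If T = a₁ (x) b₁ (x) c₁ + a₂ (x) b₂ (x) c₂ then each S_k = c₁[k]·a₁b₁ᵀ + c₂[k]·a₂b₂ᵀ. S₀ and S₁ are linearly independent, so a₁b₁ᵀ and a₂b₂ᵀ must span the same plane of matrices: they are the rank-1 matrices of the form x·S₀ + y·S₁.
det(x·S₀ + y·S₁) is 36·x² + 30·xy − 36·y² = 6·(2·x + 3·y)(3·x − 2·y), vanishing at (x:y) = (3:-2) and (2:3).
M₁ = 3·S₀ − 2·S₁ = [[26, 0], [39, 0]] = 13·[2, 3][1, 0]ᵀ and M₂ = 2·S₀ + 3·S₁ = [[26, -26], [0, 0]] = 26·[1, 0][1, -1]ᵀ, so take a₁ = [2, 3], b₁ = [1, 0], a₂ = [1, 0], b₂ = [1, -1].
Each slice is an integer combination of E₁ = a₁b₁ᵀ and E₂ = a₂b₂ᵀ: S₀ = 3·E₁ + 4·E₂, S₁ = −2·E₁ + 6·E₂, S₂ = E₁ − 2·E₂; reading off coefficients, c₁ = [3, -2, 1] and c₂ = [4, 6, -2].
Hence T = [2, 3] (x) [1, 0] (x) [3, -2, 1] + [1, 0] (x) [1, -1] (x) [4, 6, -2], so rank(T) ≤ 2.
These bounds meet, so rank(T) = 2.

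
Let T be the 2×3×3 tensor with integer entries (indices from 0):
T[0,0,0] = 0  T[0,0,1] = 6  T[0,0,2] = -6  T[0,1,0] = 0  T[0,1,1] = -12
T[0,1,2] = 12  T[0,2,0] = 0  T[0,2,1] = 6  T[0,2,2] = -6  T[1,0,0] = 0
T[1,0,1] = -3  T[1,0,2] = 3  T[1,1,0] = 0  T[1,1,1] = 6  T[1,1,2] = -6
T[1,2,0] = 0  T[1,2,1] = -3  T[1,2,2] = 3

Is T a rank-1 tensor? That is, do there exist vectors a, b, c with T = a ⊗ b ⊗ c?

The mode-1 fibre T[:,0,1] = [6, -3] gives a = [2, -1] (primitive direction); the mode-2 fibre T[0,:,1] = [6, -12, 6] gives b = [1, -2, 1]; then c[k] = T[0,0,k] / (a[0]·b[0]) = [0, 6, -6] / 2 = [0, 3, -3].
Expanding [2, -1] ⊗ [1, -2, 1] ⊗ [0, 3, -3] reproduces all 18 entries of T, so T = [2, -1] ⊗ [1, -2, 1] ⊗ [0, 3, -3] and rank(T) ≤ 1.
Equivalently every frontal slice T[:,:,k] is c[k] times the rank-1 matrix [2, -1] ⊗ [1, -2, 1]. So T has rank 1 (it is nonzero).

Yes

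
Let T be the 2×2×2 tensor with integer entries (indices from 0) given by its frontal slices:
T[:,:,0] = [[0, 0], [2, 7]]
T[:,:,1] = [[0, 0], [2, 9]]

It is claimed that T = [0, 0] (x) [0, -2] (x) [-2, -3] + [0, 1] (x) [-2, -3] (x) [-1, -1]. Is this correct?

No

Reconstruct entry (1,1,0) from the claimed factors: Σₗ aₗ[1]bₗ[1]cₗ[0] = (0)·(-2)·(-2) + (1)·(-3)·(-1) = 3, but T[1,1,0] = 7. The claim is false.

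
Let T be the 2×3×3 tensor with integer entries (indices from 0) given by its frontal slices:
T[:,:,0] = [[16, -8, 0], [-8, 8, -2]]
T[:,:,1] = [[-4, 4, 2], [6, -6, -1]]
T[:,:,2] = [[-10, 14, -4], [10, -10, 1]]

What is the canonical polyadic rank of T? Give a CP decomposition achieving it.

rank(T) = 3

Lower bound: the mode-3 unfolding of T (rows indexed by k, columns by (i,j) = (0,0), (0,1), (0,2), (1,0), (1,1), (1,2)) is [[16, -8, 0, -8, 8, -2], [-4, 4, 2, 6, -6, -1], [-10, 14, -4, 10, -10, 1]].
There the 3×3 minor on rows k ∈ {0, 1, 2}, columns (i,j) ∈ {(0,0), (0,1), (0,2)} is det [[16, -8, 0], [-4, 4, 2], [-10, 14, -4]] = -416 ≠ 0, so this unfolding has rank ≥ 3; CP rank is at least every unfolding rank, so rank(T) ≥ 3. (This is only a lower bound: in general the CP rank may exceed every unfolding rank, so we still need to exhibit 3 rank-1 terms summing to T.)
Upper bound: T is a sum of 3 rank-1 terms, T = [1, -1] ⊗ [1, -1, 0] ⊗ [4, -8, -8] + [1, 0] ⊗ [1, 1, -1] ⊗ [4, 0, 2] + [2, -1] ⊗ [2, -2, 1] ⊗ [2, 1, -1] (one valid choice — decompositions are not unique — normalised so each a, b is primitive with positive first nonzero entry; check it by expanding all entries), so rank(T) ≤ 3.
These bounds meet, so rank(T) = 3.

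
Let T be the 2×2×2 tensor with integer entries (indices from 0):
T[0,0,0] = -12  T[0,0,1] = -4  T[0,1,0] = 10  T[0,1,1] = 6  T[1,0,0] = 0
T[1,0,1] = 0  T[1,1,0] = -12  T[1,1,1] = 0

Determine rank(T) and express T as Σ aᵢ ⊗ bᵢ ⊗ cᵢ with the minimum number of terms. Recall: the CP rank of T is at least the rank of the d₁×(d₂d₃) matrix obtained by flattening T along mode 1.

rank(T) = 2

Lower bound: in the mode-3 unfolding of T (rows indexed by k, columns by (i,j)) the 2×2 minor on rows k ∈ {0, 1}, columns (i,j) ∈ {(0,0), (0,1)} is det [[-12, 10], [-4, 6]] = -32 ≠ 0, so that unfolding has rank ≥ 2 and hence rank(T) ≥ 2 (CP rank is at least every unfolding rank, though it can be larger).
Upper bound: with S_k = T[:,:,k], the two rank-1 terms a₁b₁ᵀ, a₂b₂ᵀ are the rank-1 members of the pencil x·S₀ + y·S₁.
det(x·S₀ + y·S₁) is 144·x² + 48·xy = 48·(3·x + y)(x), vanishing at (x:y) = (1:-3) and (0:1).
M₁ = S₀ − 3·S₁ = [[0, -8], [0, -12]] = (-4)·[2, 3][0, 1]ᵀ and M₂ = S₁ = [[-4, 6], [0, 0]] = (-2)·[1, 0][2, -3]ᵀ, so take a₁ = [2, 3], b₁ = [0, 1], a₂ = [1, 0], b₂ = [2, -3].
Each slice is an integer combination of E₁ = a₁b₁ᵀ and E₂ = a₂b₂ᵀ: S₀ = −4·E₁ − 6·E₂, S₁ = −2·E₂; reading off coefficients, c₁ = [-4, 0] and c₂ = [-6, -2].
Hence T = [2, 3] ⊗ [0, 1] ⊗ [-4, 0] + [1, 0] ⊗ [2, -3] ⊗ [-6, -2], so rank(T) ≤ 2.
These bounds meet, so rank(T) = 2.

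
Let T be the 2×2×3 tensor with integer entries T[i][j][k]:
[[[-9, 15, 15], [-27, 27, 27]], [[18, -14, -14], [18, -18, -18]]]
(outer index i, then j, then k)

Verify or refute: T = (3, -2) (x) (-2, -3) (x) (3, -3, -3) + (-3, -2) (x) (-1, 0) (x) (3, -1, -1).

Reconstruct entrywise from the claimed factors. For example, T[0,1,2] = 27 and Σₗ aₗ[0]bₗ[1]cₗ[2] = (3)·(-3)·(-3) + (-3)·(0)·(-1) = 27; checking all 12 entries, every one matches. The claim holds.

Yes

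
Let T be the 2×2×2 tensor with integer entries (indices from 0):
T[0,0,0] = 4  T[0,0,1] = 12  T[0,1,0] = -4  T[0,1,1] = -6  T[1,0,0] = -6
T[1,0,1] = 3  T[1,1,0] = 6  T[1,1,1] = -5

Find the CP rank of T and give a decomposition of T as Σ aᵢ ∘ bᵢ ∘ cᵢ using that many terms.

Lower bound: the mode-1 unfolding of T (rows indexed by i, columns by (j,k) = (0,0), (0,1), (1,0), (1,1)) is [[4, 12, -4, -6], [-6, 3, 6, -5]].
There the 2×2 minor on rows i ∈ {0, 1}, columns (j,k) ∈ {(0,0), (0,1)} is det [[4, 12], [-6, 3]] = 84 ≠ 0, so this unfolding has rank ≥ 2; CP rank is at least every unfolding rank, so rank(T) ≥ 2. (Flattening ranks never certify an upper bound on CP rank; for that we must actually write T with 2 rank-1 terms.)
Upper bound — finding two terms. Write S_k = T[:,:,k] for the frontal slices: S₀ = [[4, -4], [-6, 6]], S₁ = [[12, -6], [3, -5]].
If T = a₁ ∘ b₁ ∘ c₁ + a₂ ∘ b₂ ∘ c₂ then each S_k = c₁[k]·a₁b₁ᵀ + c₂[k]·a₂b₂ᵀ. S₀ and S₁ are linearly independent, so a₁b₁ᵀ and a₂b₂ᵀ must span the same plane of matrices: they are the rank-1 matrices of the form x·S₀ + y·S₁.
det(x·S₀ + y·S₁) is 28·xy − 42·y² = 14·(2·x − 3·y)(y), vanishing at (x:y) = (3:2) and (1:0).
M₁ = 3·S₀ + 2·S₁ = [[36, -24], [-12, 8]] = 4·[3, -1][3, -2]ᵀ and M₂ = S₀ = [[4, -4], [-6, 6]] = 2·[2, -3][1, -1]ᵀ, so take a₁ = [3, -1], b₁ = [3, -2], a₂ = [2, -3], b₂ = [1, -1].
Each slice is an integer combination of E₁ = a₁b₁ᵀ and E₂ = a₂b₂ᵀ: S₀ = 2·E₂, S₁ = 2·E₁ − 3·E₂; reading off coefficients, c₁ = [0, 2] and c₂ = [2, -3].
Hence T = [3, -1] ∘ [3, -2] ∘ [0, 2] + [2, -3] ∘ [1, -1] ∘ [2, -3], so rank(T) ≤ 2.
These bounds meet, so rank(T) = 2.
Check entry T[1,1,1] = -5: (-1)·(-2)·(2) + (-3)·(-1)·(-3) = -5.

rank(T) = 2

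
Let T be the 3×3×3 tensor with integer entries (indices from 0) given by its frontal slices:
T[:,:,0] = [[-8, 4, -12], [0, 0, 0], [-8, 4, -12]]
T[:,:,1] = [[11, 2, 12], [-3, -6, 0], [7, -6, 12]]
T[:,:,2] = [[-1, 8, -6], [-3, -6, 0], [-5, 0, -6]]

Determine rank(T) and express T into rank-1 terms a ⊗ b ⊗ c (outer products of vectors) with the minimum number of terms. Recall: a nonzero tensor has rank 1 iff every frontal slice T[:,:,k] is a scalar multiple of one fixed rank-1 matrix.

rank(T) = 2

Lower bound: the mode-1 unfolding of T (rows indexed by i, columns by (j,k) = (0,0), (0,1), (0,2), (1,0), (1,1), (1,2), (2,0), (2,1), (2,2)) is [[-8, 11, -1, 4, 2, 8, -12, 12, -6], [0, -3, -3, 0, -6, -6, 0, 0, 0], [-8, 7, -5, 4, -6, 0, -12, 12, -6]].
There the 2×2 minor on rows i ∈ {0, 1}, columns (j,k) ∈ {(0,0), (0,1)} is det [[-8, 11], [0, -3]] = 24 ≠ 0, so this unfolding has rank ≥ 2; CP rank is at least every unfolding rank, so rank(T) ≥ 2. (This is only a lower bound: in general the CP rank may exceed every unfolding rank, so we still need to exhibit 2 rank-1 terms summing to T.)
Upper bound — finding two terms. Write S_k = T[:,:,k] for the frontal slices: S₀ = [[-8, 4, -12], [0, 0, 0], [-8, 4, -12]], S₁ = [[11, 2, 12], [-3, -6, 0], [7, -6, 12]], S₂ = [[-1, 8, -6], [-3, -6, 0], [-5, 0, -6]].
If T = a₁ ⊗ b₁ ⊗ c₁ + a₂ ⊗ b₂ ⊗ c₂ then each S_k = c₁[k]·a₁b₁ᵀ + c₂[k]·a₂b₂ᵀ. S₀ and S₁ are linearly independent, so a₁b₁ᵀ and a₂b₂ᵀ must span the same plane of matrices: they are the rank-1 matrices of the form x·S₀ + y·S₁.
The 2×2 minor of x·S₀ + y·S₁ on rows {0,1}, columns {0,1} is 60·xy − 60·y² = 60·(x − y)(y), vanishing at (x:y) = (1:1) and (1:0).
M₁ = S₀ + S₁ = [[3, 6, 0], [-3, -6, 0], [-1, -2, 0]] = [3, -3, -1][1, 2, 0]ᵀ and M₂ = S₀ = [[-8, 4, -12], [0, 0, 0], [-8, 4, -12]] = (-4)·[1, 0, 1][2, -1, 3]ᵀ, so take a₁ = [3, -3, -1], b₁ = [1, 2, 0], a₂ = [1, 0, 1], b₂ = [2, -1, 3].
Each slice is an integer combination of E₁ = a₁b₁ᵀ and E₂ = a₂b₂ᵀ: S₀ = −4·E₂, S₁ = E₁ + 4·E₂, S₂ = E₁ − 2·E₂; reading off coefficients, c₁ = [0, 1, 1] and c₂ = [-4, 4, -2].
Hence T = [3, -3, -1] ⊗ [1, 2, 0] ⊗ [0, 1, 1] + [1, 0, 1] ⊗ [2, -1, 3] ⊗ [-4, 4, -2], so rank(T) ≤ 2.
These bounds meet, so rank(T) = 2.
Check entry T[2,2,1] = 12: (-1)·(0)·(1) + (1)·(3)·(4) = 12.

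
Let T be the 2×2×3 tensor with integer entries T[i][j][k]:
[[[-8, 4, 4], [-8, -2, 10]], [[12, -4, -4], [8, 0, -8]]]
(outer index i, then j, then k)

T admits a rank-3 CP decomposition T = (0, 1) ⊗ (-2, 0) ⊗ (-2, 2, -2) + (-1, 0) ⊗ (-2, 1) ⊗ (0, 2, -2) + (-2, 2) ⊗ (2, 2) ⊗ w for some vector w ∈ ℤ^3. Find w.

Subtract the known terms from T to get the rank-1 residual R = (-2, 2) ⊗ (2, 2) ⊗ w, so R[i,j,k] = a[i]·b[j]·w[k]. Pick indices with nonzero a[0]·b[0] = (-2)·(2) = -4. Only the fibre through (0,0,·) is needed: R[0,0,:] = T[0,0,:] − Σₗ aₗ[0]bₗ[0]cₗ = [-8, 4, 4] − (0)·(-2)·(-2, 2, -2) − (-1)·(-2)·(0, 2, -2) = [-8, 0, 8]. Then w[k] = R[0,0,k] / -4 for each k, giving w = [-8, 0, 8] / -4 = (2, 0, -2).

w = (2, 0, -2)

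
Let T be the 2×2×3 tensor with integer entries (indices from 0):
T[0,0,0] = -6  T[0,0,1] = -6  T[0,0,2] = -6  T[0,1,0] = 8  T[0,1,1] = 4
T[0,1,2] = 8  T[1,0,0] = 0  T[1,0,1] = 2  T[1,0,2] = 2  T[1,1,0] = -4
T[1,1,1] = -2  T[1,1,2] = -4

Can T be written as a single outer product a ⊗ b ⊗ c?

No

The mode-3 unfolding of T (rows indexed by k, columns by (i,j) = (0,0), (0,1), (1,0), (1,1)) is [[-6, 8, 0, -4], [-6, 4, 2, -2], [-6, 8, 2, -4]].
There the 3×3 minor on rows k ∈ {0, 1, 2}, columns (i,j) ∈ {(0,0), (0,1), (1,0)} is det [[-6, 8, 0], [-6, 4, 2], [-6, 8, 2]] = 48 ≠ 0, so this unfolding has rank ≥ 3; CP rank is at least every unfolding rank, so rank(T) ≥ 3.
In particular rank(T) ≥ 3 > 1, so T is not rank-1.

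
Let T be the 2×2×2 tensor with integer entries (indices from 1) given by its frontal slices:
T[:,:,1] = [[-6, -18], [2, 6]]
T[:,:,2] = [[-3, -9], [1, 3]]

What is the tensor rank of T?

1

Lower bound: T ≠ 0 (e.g. T[1,1,1] = -6), so rank(T) ≥ 1.
Upper bound: if T = a ⊗ b ⊗ c then every fibre of T is a multiple of the corresponding factor, so read the factors off the fibres through the nonzero entry T[1,1,1] = -6.
The mode-1 fibre T[:,1,1] = [-6, 2] gives a = [3, -1] (primitive direction); the mode-2 fibre T[1,:,1] = [-6, -18] gives b = [1, 3]; then c[k] = T[1,1,k] / (a[1]·b[1]) = [-6, -3] / 3 = [-2, -1].
Expanding [3, -1] ⊗ [1, 3] ⊗ [-2, -1] reproduces all 8 entries of T, so T = [3, -1] ⊗ [1, 3] ⊗ [-2, -1] and rank(T) ≤ 1.
These bounds meet, so rank(T) = 1.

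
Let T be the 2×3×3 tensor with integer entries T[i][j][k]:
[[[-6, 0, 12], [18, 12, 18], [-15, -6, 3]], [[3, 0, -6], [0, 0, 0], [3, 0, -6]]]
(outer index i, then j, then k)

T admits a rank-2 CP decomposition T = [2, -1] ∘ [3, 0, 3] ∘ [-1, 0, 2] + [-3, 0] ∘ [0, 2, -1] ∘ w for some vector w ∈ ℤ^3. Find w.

w = [-3, -2, -3]

Subtract the known terms from T to get the rank-1 residual R = [-3, 0] ∘ [0, 2, -1] ∘ w, so R[i,j,k] = a[i]·b[j]·w[k]. Pick indices with nonzero a[0]·b[1] = (-3)·(2) = -6. Only the fibre through (0,1,·) is needed: R[0,1,:] = T[0,1,:] − Σₗ aₗ[0]bₗ[1]cₗ = [18, 12, 18] − (2)·(0)·[-1, 0, 2] = [18, 12, 18]. Then w[k] = R[0,1,k] / -6 for each k, giving w = [18, 12, 18] / -6 = [-3, -2, -3].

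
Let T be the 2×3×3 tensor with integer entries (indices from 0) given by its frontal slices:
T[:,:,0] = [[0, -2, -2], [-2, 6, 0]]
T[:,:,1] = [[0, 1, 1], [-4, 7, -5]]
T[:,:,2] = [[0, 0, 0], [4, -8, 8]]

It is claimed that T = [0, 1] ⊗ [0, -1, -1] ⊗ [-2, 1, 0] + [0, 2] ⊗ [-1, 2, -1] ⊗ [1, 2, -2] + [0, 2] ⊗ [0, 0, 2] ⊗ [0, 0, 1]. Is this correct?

No

Reconstruct entry (0,1,0) from the claimed factors: Σₗ aₗ[0]bₗ[1]cₗ[0] = (0)·(-1)·(-2) + (0)·(2)·(1) + (0)·(0)·(0) = 0, but T[0,1,0] = -2. The claim is false.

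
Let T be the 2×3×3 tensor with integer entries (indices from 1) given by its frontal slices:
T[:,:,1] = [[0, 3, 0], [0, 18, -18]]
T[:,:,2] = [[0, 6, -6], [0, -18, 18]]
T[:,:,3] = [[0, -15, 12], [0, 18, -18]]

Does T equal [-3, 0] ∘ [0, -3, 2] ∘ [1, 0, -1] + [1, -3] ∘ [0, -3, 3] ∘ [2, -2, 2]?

Reconstruct entrywise from the claimed factors. For example, T[2,1,1] = 0 and Σₗ aₗ[2]bₗ[1]cₗ[1] = (0)·(0)·(1) + (-3)·(0)·(2) = 0; checking all 18 entries, every one matches. The claim holds.

Yes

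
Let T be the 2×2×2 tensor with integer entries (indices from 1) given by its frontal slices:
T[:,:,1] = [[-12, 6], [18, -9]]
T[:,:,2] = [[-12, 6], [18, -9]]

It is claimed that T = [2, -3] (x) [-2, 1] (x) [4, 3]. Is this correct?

No

Reconstruct entry (1,1,1) from the claimed factors: Σₗ aₗ[1]bₗ[1]cₗ[1] = (2)·(-2)·(4) = -16, but T[1,1,1] = -12. The claim is false.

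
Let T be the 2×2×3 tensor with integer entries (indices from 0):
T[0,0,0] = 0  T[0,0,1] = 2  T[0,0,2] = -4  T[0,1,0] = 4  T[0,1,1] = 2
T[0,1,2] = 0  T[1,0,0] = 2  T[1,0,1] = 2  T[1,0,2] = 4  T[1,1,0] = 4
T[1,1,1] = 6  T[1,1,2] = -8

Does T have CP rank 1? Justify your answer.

No

The mode-3 unfolding of T (rows indexed by k, columns by (i,j) = (0,0), (0,1), (1,0), (1,1)) is [[0, 4, 2, 4], [2, 2, 2, 6], [-4, 0, 4, -8]].
There the 3×3 minor on rows k ∈ {0, 1, 2}, columns (i,j) ∈ {(0,0), (0,1), (1,0)} is det [[0, 4, 2], [2, 2, 2], [-4, 0, 4]] = -48 ≠ 0, so this unfolding has rank ≥ 3; CP rank is at least every unfolding rank, so rank(T) ≥ 3.
In particular rank(T) ≥ 3 > 1, so T is not rank-1.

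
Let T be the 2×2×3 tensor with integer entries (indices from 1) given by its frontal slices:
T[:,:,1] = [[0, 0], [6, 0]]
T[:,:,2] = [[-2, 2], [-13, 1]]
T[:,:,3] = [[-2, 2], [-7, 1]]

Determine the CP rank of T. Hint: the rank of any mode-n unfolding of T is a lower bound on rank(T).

Lower bound: in the mode-2 unfolding of T (rows indexed by j, columns by (i,k)) the 2×2 minor on rows j ∈ {1, 2}, columns (i,k) ∈ {(1,2), (2,1)} is det [[-2, 6], [2, 0]] = -12 ≠ 0, so that unfolding has rank ≥ 2 and hence rank(T) ≥ 2 (CP rank is at least every unfolding rank, though it can be larger).
Upper bound: with S_k = T[:,:,k], the two rank-1 terms a₁b₁ᵀ, a₂b₂ᵀ are the rank-1 members of the pencil x·S₁ + y·S₂.
det(x·S₁ + y·S₂) is −12·xy + 24·y² = (-12)·(x − 2·y)(y), vanishing at (x:y) = (2:1) and (1:0).
M₁ = 2·S₁ + S₂ = [[-2, 2], [-1, 1]] = −[2, 1][1, -1]ᵀ and M₂ = S₁ = [[0, 0], [6, 0]] = 6·[0, 1][1, 0]ᵀ, so take a₁ = [2, 1], b₁ = [1, -1], a₂ = [0, 1], b₂ = [1, 0].
Each slice is an integer combination of E₁ = a₁b₁ᵀ and E₂ = a₂b₂ᵀ: S₁ = 6·E₂, S₂ = −E₁ − 12·E₂, S₃ = −E₁ − 6·E₂; reading off coefficients, c₁ = [0, -1, -1] and c₂ = [6, -12, -6].
Hence T = [2, 1] ⊗ [1, -1] ⊗ [0, -1, -1] + [0, 1] ⊗ [1, 0] ⊗ [6, -12, -6], so rank(T) ≤ 2.
These bounds meet, so rank(T) = 2.

2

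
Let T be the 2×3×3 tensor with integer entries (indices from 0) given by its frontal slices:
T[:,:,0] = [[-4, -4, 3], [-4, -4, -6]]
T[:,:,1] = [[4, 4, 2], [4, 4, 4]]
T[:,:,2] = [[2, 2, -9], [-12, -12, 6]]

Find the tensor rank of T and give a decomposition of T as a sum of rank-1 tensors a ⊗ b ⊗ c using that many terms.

Lower bound: the mode-3 unfolding of T (rows indexed by k, columns by (i,j) = (0,0), (0,1), (0,2), (1,0), (1,1), (1,2)) is [[-4, -4, 3, -4, -4, -6], [4, 4, 2, 4, 4, 4], [2, 2, -9, -12, -12, 6]].
There the 3×3 minor on rows k ∈ {0, 1, 2}, columns (i,j) ∈ {(0,0), (0,2), (1,0)} is det [[-4, 3, -4], [4, 2, 4], [2, -9, -12]] = 280 ≠ 0, so this unfolding has rank ≥ 3; CP rank is at least every unfolding rank, so rank(T) ≥ 3. (This is only a lower bound: in general the CP rank may exceed every unfolding rank, so we still need to exhibit 3 rank-1 terms summing to T.)
Upper bound: T is a sum of 3 rank-1 terms, T = (0, 1) ⊗ (1, 1, 0) ⊗ (-2, -4, -4) + (1, -1) ⊗ (1, 1, -2) ⊗ (-2, 0, 4) + (1, 2) ⊗ (2, 2, 1) ⊗ (-1, 2, -1) (one valid choice — decompositions are not unique — normalised so each a, b is primitive with positive first nonzero entry; check it by expanding all entries), so rank(T) ≤ 3.
These bounds meet, so rank(T) = 3.

rank(T) = 3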